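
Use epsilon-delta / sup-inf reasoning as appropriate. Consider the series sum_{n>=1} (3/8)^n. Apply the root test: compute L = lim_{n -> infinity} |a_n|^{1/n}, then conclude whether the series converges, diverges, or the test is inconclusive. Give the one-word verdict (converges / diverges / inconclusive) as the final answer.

Let a_n denote the general term. Form |a_n|^(1/n) and simplify:
|a_n|^(1/n) = 3/8
Take the limit as n -> infinity: L = 3/8.
Since L = 3/8 < 1, the root test implies convergence.

converges


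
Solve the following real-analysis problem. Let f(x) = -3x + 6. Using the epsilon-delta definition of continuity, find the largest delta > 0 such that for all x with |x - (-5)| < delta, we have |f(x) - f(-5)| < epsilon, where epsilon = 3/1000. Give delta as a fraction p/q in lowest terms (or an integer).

We compute f(-5) = -3*(-5) + 6 = 21.
|f(x) - f(-5)| = |-3x + 6 - (21)| = |-3(x - (-5))| = 3|x - (-5)|.
We need 3|x - (-5)| < 3/1000, i.e. |x - (-5)| < 3/1000 / 3 = 1/1000.
So any delta <= 1/1000 works. Conversely, if delta > 1/1000, then x = -5 + 1/1000 satisfies |x - (-5)| = 1/1000 < delta but |f(x) - f(-5)| = 3 * 1/1000 = 3/1000, which is not < 3/1000; so no larger delta works.
Hence the largest such delta is 1/1000.

1/1000


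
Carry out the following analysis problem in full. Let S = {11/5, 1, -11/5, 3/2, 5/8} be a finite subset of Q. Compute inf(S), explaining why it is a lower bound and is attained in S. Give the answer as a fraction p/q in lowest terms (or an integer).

S is finite, so inf(S) = min(S).
Sorted increasing:
-11/5, 5/8, 1, 3/2, 11/5
The extremum is -11/5.
For every x in S, x >= -11/5. And -11/5 is in S, so it is attained.
Therefore inf(S) = -11/5.

-11/5


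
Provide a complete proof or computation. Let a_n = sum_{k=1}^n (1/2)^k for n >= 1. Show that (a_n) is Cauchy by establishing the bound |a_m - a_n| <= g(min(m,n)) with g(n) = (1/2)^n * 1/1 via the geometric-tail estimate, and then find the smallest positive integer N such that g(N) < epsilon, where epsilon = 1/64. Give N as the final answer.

For m > n >= 1: |a_m - a_n| = sum_{k=n+1}^m (1/2)^k < sum_{k=n+1}^infinity (1/2)^k = (1/2)^(n+1) / (1 - 1/2) = (1/2)^n * (1/2) * (2/1) = (1/2)^n * 1/1.
So g(n) = (1/2)^n / 1. Since g(n) -> 0, (a_n) is Cauchy.
Now solve g(N) < 1/64: (1/2)^N / 1 < 1/64 <=> 2^N > 1 / (1 * 1/64) = 64.
Check powers of 2: 2^6 = 64 <= 64, 2^7 = 128 > 64.
So the smallest such N is 7. Check: g(7) = 1/(1 * 128) = 1/128 < 1/64.

7


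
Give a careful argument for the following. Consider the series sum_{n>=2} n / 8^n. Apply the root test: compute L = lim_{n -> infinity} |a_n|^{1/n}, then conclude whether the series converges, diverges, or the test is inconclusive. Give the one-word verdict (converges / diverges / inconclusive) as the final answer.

Let a_n denote the general term. Form |a_n|^(1/n) and simplify:
|a_n|^(1/n) = n^(1/n)/8
Take the limit as n -> infinity: L = 1/8.
Since L = 1/8 < 1, the root test implies convergence.

converges


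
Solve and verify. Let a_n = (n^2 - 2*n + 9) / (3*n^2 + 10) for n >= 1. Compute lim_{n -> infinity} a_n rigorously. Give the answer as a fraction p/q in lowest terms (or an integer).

Divide numerator and denominator by n^2, the highest power:
numerator / n^2 = 1 - 2/n + 9/n^2
denominator / n^2 = 3 + 10/n^2
As n -> infinity, all terms of the form c/n^k (k >= 1) tend to 0.
So numerator / n^2 -> 1 and denominator / n^2 -> 3.
Therefore lim a_n = 1/3.

1/3


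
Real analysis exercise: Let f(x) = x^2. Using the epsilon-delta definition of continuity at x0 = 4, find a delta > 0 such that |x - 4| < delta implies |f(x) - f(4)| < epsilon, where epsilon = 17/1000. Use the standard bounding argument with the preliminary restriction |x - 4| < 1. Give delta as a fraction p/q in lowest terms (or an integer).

Factor: |x^2 - (4)^2| = |x - 4| * |x + 4|.
Impose |x - 4| < 1 first. Then |x + 4| = |(x - 4) + 2*(4)| <= |x - 4| + 2*|4| < 1 + 8 = 9.
So |x^2 - (4)^2| < delta * 9.
We need delta * 9 <= 17/1000, i.e. delta <= 17/1000/9 = 17/9000.
Since 17/9000 < 1, this is tighter than 1; take delta = 17/9000.
So delta = 17/9000 works.

17/9000


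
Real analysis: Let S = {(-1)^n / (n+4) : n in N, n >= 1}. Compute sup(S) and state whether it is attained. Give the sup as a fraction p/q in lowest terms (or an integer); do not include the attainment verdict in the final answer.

Analysis:
- Values: -1/5, 1/6, -1/7, 1/8, -1/9, ...
- Positive terms (even n): 1/(2+4), 1/(4+4), ... decreasing -> max = 1/6 (n=2).
- Negative terms (odd n): -1/(1+4), -1/(3+4), ... increasing -> min = -1/5 (n=1).
- So sup = 1/6 (attained at n=2); inf = -1/5 (attained at n=1).
Conclusion: sup(S) = 1/6, attained in S.

1/6


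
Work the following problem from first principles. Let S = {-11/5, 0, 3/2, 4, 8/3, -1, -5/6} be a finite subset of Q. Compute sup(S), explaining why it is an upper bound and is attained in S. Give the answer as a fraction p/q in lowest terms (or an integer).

S is finite, so sup(S) = max(S).
Sorted decreasing:
4, 8/3, 3/2, 0, -5/6, -1, -11/5
The extremum is 4.
For every x in S, x <= 4. And 4 is in S, so it is attained.
Therefore sup(S) = 4.

4


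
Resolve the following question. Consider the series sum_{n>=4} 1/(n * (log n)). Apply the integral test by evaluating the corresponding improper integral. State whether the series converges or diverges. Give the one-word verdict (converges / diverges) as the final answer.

Let f(x) = 1/(x*log(x)). Then f is positive, continuous, and decreasing on [4, infinity), so the integral test applies.
Compute the improper integral int_{4}^infinity f(x) dx:
  antiderivative F(x) = log(log(x)).
  F(x) = log(log(x)) -> infinity as x -> infinity. The integral diverges, so by the integral test, the series diverges.

diverges


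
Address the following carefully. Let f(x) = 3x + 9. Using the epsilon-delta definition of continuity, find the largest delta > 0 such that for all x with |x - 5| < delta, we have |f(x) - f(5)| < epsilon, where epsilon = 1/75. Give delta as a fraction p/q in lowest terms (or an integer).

We compute f(5) = 3*(5) + 9 = 24.
|f(x) - f(5)| = |3x + 9 - (24)| = |3(x - 5)| = 3|x - 5|.
We need 3|x - 5| < 1/75, i.e. |x - 5| < 1/75 / 3 = 1/225.
So any delta <= 1/225 works. Conversely, if delta > 1/225, then x = 5 + 1/225 satisfies |x - 5| = 1/225 < delta but |f(x) - f(5)| = 3 * 1/225 = 1/75, which is not < 1/75; so no larger delta works.
Hence the largest such delta is 1/225.

1/225


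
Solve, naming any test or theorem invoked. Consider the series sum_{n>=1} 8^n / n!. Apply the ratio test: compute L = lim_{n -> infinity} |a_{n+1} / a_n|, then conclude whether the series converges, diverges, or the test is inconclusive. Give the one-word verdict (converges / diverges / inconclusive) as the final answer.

Let a_n denote the general term. Form the ratio a_{n+1}/a_n and simplify:
a_{n+1}/a_n = 8/(n + 1)
Take the limit as n -> infinity: L = 0.
Since L = 0 < 1, the ratio test implies the series converges.

converges


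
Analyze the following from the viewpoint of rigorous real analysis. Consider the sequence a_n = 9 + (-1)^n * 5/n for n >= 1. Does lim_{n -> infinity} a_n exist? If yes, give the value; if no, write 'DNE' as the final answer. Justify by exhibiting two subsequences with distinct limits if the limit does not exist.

Examine the behaviour of a_n along subsequences.
Even-n subsequence a_{2k} = 9 + 5/(2k) -> 9. Odd-n subsequence a_{2k+1} = 9 - 5/(2k+1) -> 9. Both tend to 9, which suggests the limit is 9; verify directly.
|a_n - 9| = |(-1)^n * 5/n| = 5/n for every n >= 1.
Given epsilon > 0, choose a positive integer N > 5/epsilon. Then for all n >= N, |a_n - 9| = 5/n <= 5/N < epsilon.
So by the definition of the limit, lim a_n exists and equals 9.

9


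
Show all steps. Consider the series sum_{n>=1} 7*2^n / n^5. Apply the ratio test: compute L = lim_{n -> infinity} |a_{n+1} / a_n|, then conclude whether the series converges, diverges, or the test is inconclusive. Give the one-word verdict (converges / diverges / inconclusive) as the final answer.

Let a_n denote the general term. Form the ratio a_{n+1}/a_n and simplify:
a_{n+1}/a_n = 2*n^5/(n + 1)^5
Take the limit as n -> infinity: L = 2.
Since L = 2 > 1 (or L = infinity), the ratio test implies the series diverges.

diverges


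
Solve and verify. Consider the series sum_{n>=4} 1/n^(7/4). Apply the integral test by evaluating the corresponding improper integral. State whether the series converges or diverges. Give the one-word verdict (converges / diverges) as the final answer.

Let f(x) = x^(-7/4). Then f is positive, continuous, and decreasing on [4, infinity), so the integral test applies.
Compute the improper integral int_{4}^infinity f(x) dx:
  antiderivative F(x) = -4/(3*x^(3/4)).
  As x -> infinity, F(x) -> 0 (since p = 7/4 > 1).
  So int = F(infinity) - F(4) = 0 - (-sqrt(2)/3) = sqrt(2)/3.
  Finite, so by the integral test, the series converges.

converges


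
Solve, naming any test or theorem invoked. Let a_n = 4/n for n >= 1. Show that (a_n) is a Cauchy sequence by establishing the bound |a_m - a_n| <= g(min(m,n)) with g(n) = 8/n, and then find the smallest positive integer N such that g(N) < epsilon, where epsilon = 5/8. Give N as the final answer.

For any m, n >= 1, by the triangle inequality:
|a_m - a_n| = |4/m - 4/n| <= 4*1/m + 4*1/n <= 8/min(m,n).
So g(n) = 8/n bounds the Cauchy difference. Since g(n) -> 0, (a_n) is Cauchy.
Now solve g(N) < 5/8: 8/N < 5/8 <=> N > 8 / (5/8) = 64/5.
The smallest integer strictly greater than 64/5 is N = 13.
Check: g(13) = 8/13 = 8/13 < 5/8; g(12) = 2/3 >= 5/8. So N = 13.

13


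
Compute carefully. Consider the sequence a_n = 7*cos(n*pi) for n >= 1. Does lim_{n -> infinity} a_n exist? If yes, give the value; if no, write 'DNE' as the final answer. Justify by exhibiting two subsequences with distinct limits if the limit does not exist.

Examine the behaviour of a_n along subsequences.
cos(n*pi) = (-1)^n, so a_n = 7*(-1)^n. a_{2k} = 7 -> 7. a_{2k+1} = -7 -> -7.
Since these two subsequential limits are 7 and -7, distinct, the full sequence cannot converge (a convergent sequence has all subsequences tending to the same limit). So lim a_n does not exist.

DNE


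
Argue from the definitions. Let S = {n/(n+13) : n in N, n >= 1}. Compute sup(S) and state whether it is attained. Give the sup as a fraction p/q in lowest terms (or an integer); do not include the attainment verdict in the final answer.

Analysis:
- Values: 1/14, 2/15, 3/16, 4/17, ... strictly increasing.
- Minimum is 1/14 (n=1); inf = 1/14 (attained).
- n/(n+13) = 1 - 13/(n+13) -> 1 from below as n -> infinity, and never equals 1.
- So sup = 1 (not attained).
Conclusion: sup(S) = 1, not attained in S.

1


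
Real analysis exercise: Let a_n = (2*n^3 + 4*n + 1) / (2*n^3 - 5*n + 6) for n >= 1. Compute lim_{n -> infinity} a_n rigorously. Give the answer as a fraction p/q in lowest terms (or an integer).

Divide numerator and denominator by n^3, the highest power:
numerator / n^3 = 2 + 4/n^2 + n^(-3)
denominator / n^3 = 2 - 5/n^2 + 6/n^3
As n -> infinity, all terms of the form c/n^k (k >= 1) tend to 0.
So numerator / n^3 -> 2 and denominator / n^3 -> 2.
Therefore lim a_n = 1.

1


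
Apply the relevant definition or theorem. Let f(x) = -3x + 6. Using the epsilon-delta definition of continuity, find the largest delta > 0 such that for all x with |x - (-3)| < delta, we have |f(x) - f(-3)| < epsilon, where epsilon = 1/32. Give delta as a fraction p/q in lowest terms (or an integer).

We compute f(-3) = -3*(-3) + 6 = 15.
|f(x) - f(-3)| = |-3x + 6 - (15)| = |-3(x - (-3))| = 3|x - (-3)|.
We need 3|x - (-3)| < 1/32, i.e. |x - (-3)| < 1/32 / 3 = 1/96.
So any delta <= 1/96 works. Conversely, if delta > 1/96, then x = -3 + 1/96 satisfies |x - (-3)| = 1/96 < delta but |f(x) - f(-3)| = 3 * 1/96 = 1/32, which is not < 1/32; so no larger delta works.
Hence the largest such delta is 1/96.

1/96


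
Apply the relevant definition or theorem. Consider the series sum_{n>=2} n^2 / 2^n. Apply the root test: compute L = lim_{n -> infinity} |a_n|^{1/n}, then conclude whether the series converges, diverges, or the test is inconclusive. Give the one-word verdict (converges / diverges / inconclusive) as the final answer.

Let a_n denote the general term. Form |a_n|^(1/n) and simplify:
|a_n|^(1/n) = n^(2/n)/2
Take the limit as n -> infinity: L = 1/2.
Since L = 1/2 < 1, the root test implies convergence.

converges


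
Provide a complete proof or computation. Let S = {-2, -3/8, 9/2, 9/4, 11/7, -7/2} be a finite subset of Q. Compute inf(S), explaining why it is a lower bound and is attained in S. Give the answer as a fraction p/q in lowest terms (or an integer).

S is finite, so inf(S) = min(S).
Sorted increasing:
-7/2, -2, -3/8, 11/7, 9/4, 9/2
The extremum is -7/2.
For every x in S, x >= -7/2. And -7/2 is in S, so it is attained.
Therefore inf(S) = -7/2.

-7/2


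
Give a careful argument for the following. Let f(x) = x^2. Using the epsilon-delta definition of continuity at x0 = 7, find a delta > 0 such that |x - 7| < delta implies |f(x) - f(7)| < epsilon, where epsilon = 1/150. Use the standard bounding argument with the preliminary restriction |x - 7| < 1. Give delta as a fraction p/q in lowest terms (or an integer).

Factor: |x^2 - (7)^2| = |x - 7| * |x + 7|.
Impose |x - 7| < 1 first. Then |x + 7| = |(x - 7) + 2*(7)| <= |x - 7| + 2*|7| < 1 + 14 = 15.
So |x^2 - (7)^2| < delta * 15.
We need delta * 15 <= 1/150, i.e. delta <= 1/150/15 = 1/2250.
Since 1/2250 < 1, this is tighter than 1; take delta = 1/2250.
So delta = 1/2250 works.

1/2250


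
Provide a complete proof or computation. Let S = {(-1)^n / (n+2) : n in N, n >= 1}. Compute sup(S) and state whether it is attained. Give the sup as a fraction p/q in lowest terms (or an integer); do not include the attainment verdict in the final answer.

Analysis:
- Values: -1/3, 1/4, -1/5, 1/6, -1/7, ...
- Positive terms (even n): 1/(2+2), 1/(4+2), ... decreasing -> max = 1/4 (n=2).
- Negative terms (odd n): -1/(1+2), -1/(3+2), ... increasing -> min = -1/3 (n=1).
- So sup = 1/4 (attained at n=2); inf = -1/3 (attained at n=1).
Conclusion: sup(S) = 1/4, attained in S.

1/4


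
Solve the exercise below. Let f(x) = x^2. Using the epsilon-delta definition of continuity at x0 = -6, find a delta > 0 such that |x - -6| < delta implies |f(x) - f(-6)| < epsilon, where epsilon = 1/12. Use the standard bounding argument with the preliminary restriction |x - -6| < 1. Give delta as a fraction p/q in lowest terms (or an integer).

Factor: |x^2 - (-6)^2| = |x - -6| * |x + -6|.
Impose |x - -6| < 1 first. Then |x + -6| = |(x - -6) + 2*(-6)| <= |x - -6| + 2*|-6| < 1 + 12 = 13.
So |x^2 - (-6)^2| < delta * 13.
We need delta * 13 <= 1/12, i.e. delta <= 1/12/13 = 1/156.
Since 1/156 < 1, this is tighter than 1; take delta = 1/156.
So delta = 1/156 works.

1/156


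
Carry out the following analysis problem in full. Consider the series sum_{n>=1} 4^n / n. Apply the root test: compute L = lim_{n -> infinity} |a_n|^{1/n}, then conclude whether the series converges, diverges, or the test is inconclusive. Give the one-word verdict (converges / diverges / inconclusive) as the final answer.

Let a_n denote the general term. Form |a_n|^(1/n) and simplify:
|a_n|^(1/n) = 4/n^(1/n)
Take the limit as n -> infinity: L = 4.
Since L = 4 > 1, the root test implies divergence.

diverges


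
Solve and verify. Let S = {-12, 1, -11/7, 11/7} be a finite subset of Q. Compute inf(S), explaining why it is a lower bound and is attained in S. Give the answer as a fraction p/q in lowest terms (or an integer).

S is finite, so inf(S) = min(S).
Sorted increasing:
-12, -11/7, 1, 11/7
The extremum is -12.
For every x in S, x >= -12. And -12 is in S, so it is attained.
Therefore inf(S) = -12.

-12


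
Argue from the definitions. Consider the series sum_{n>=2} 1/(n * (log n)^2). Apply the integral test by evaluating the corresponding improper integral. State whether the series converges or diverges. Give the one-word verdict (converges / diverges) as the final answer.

Let f(x) = 1/(x*log(x)^2). Then f is positive, continuous, and decreasing on [2, infinity), so the integral test applies.
Compute the improper integral int_{2}^infinity f(x) dx:
  antiderivative F(x) = -1/log(x).
  F(x) -> 0 as x -> infinity.  int = 0 - F(2) = 1/log(2) < infinity. By the integral test, the series converges.

converges


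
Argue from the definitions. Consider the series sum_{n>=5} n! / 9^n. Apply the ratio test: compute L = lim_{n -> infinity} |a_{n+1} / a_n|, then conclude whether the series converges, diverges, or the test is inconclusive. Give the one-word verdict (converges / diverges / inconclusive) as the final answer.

Let a_n denote the general term. Form the ratio a_{n+1}/a_n and simplify:
a_{n+1}/a_n = n/9 + 1/9
Take the limit as n -> infinity: L = infinity.
Since L = infinity > 1 (or L = infinity), the ratio test implies the series diverges.

diverges


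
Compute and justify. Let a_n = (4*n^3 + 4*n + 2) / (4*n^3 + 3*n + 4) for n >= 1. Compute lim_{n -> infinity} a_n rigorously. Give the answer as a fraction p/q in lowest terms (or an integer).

Divide numerator and denominator by n^3, the highest power:
numerator / n^3 = 4 + 4/n^2 + 2/n^3
denominator / n^3 = 4 + 3/n^2 + 4/n^3
As n -> infinity, all terms of the form c/n^k (k >= 1) tend to 0.
So numerator / n^3 -> 4 and denominator / n^3 -> 4.
Therefore lim a_n = 1.

1


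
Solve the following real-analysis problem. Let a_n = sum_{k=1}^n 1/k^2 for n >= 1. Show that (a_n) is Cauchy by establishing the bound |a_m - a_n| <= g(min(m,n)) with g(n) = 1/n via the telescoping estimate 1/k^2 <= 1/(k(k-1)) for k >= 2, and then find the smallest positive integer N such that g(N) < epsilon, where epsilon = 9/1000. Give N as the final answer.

For m > n >= 1: |a_m - a_n| = sum_{k=n+1}^m 1/k^2.
Use 1/k^2 <= 1/(k(k-1)) = 1/(k-1) - 1/k for k >= 2:
sum_{k=n+1}^m 1/k^2 <= sum_{k=n+1}^m (1/(k-1) - 1/k) = 1/n - 1/m <= 1/n.
By symmetry the same bound holds with n,m swapped, so |a_m - a_n| <= 1/min(m,n) = g(min(m,n)). Since g(n) -> 0, (a_n) is Cauchy.
Now solve g(N) < 9/1000: 1/N < 9/1000 <=> N > 1/(9/1000) = 1000/9.
The smallest integer strictly greater than 1000/9 is N = 112.
Check: g(112) = 1/112 < 9/1000; g(111) = 1/111 >= 9/1000. So N = 112.

112


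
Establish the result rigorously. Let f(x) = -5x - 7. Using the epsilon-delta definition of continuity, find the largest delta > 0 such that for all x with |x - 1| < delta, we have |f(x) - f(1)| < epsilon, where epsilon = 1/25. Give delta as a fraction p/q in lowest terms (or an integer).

We compute f(1) = -5*(1) - 7 = -12.
|f(x) - f(1)| = |-5x - 7 - (-12)| = |-5(x - 1)| = 5|x - 1|.
We need 5|x - 1| < 1/25, i.e. |x - 1| < 1/25 / 5 = 1/125.
So any delta <= 1/125 works. Conversely, if delta > 1/125, then x = 1 + 1/125 satisfies |x - 1| = 1/125 < delta but |f(x) - f(1)| = 5 * 1/125 = 1/25, which is not < 1/25; so no larger delta works.
Hence the largest such delta is 1/125.

1/125


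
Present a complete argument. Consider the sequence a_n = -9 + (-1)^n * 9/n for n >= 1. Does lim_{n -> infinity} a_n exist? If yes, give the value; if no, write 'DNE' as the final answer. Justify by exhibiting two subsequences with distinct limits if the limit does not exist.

Examine the behaviour of a_n along subsequences.
Even-n subsequence a_{2k} = -9 + 9/(2k) -> -9. Odd-n subsequence a_{2k+1} = -9 - 9/(2k+1) -> -9. Both tend to -9, which suggests the limit is -9; verify directly.
|a_n - (-9)| = |(-1)^n * 9/n| = 9/n for every n >= 1.
Given epsilon > 0, choose a positive integer N > 9/epsilon. Then for all n >= N, |a_n - (-9)| = 9/n <= 9/N < epsilon.
So by the definition of the limit, lim a_n exists and equals -9.

-9


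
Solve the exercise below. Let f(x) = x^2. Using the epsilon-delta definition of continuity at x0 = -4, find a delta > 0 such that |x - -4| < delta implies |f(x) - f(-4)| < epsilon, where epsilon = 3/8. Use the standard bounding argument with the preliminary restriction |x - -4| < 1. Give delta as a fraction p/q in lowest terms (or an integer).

Factor: |x^2 - (-4)^2| = |x - -4| * |x + -4|.
Impose |x - -4| < 1 first. Then |x + -4| = |(x - -4) + 2*(-4)| <= |x - -4| + 2*|-4| < 1 + 8 = 9.
So |x^2 - (-4)^2| < delta * 9.
We need delta * 9 <= 3/8, i.e. delta <= 3/8/9 = 1/24.
Since 1/24 < 1, this is tighter than 1; take delta = 1/24.
So delta = 1/24 works.

1/24


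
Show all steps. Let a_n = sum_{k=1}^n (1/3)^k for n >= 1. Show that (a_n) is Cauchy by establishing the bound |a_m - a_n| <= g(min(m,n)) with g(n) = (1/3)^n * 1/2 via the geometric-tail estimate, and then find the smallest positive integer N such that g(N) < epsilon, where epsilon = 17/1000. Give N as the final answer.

For m > n >= 1: |a_m - a_n| = sum_{k=n+1}^m (1/3)^k < sum_{k=n+1}^infinity (1/3)^k = (1/3)^(n+1) / (1 - 1/3) = (1/3)^n * (1/3) * (3/2) = (1/3)^n * 1/2.
So g(n) = (1/3)^n / 2. Since g(n) -> 0, (a_n) is Cauchy.
Now solve g(N) < 17/1000: (1/3)^N / 2 < 17/1000 <=> 3^N > 1 / (2 * 17/1000) = 500/17.
Check powers of 3: 3^3 = 27 <= 500/17, 3^4 = 81 > 500/17.
So the smallest such N is 4. Check: g(4) = 1/(2 * 81) = 1/162 < 17/1000.

4


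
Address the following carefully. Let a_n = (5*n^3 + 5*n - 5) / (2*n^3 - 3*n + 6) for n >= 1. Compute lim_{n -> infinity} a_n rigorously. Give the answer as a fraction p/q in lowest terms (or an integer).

Divide numerator and denominator by n^3, the highest power:
numerator / n^3 = 5 + 5/n^2 - 5/n^3
denominator / n^3 = 2 - 3/n^2 + 6/n^3
As n -> infinity, all terms of the form c/n^k (k >= 1) tend to 0.
So numerator / n^3 -> 5 and denominator / n^3 -> 2.
Therefore lim a_n = 5/2.

5/2


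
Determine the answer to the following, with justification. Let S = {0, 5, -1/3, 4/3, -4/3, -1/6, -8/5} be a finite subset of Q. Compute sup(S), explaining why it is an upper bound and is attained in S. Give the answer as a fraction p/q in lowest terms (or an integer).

S is finite, so sup(S) = max(S).
Sorted decreasing:
5, 4/3, 0, -1/6, -1/3, -4/3, -8/5
The extremum is 5.
For every x in S, x <= 5. And 5 is in S, so it is attained.
Therefore sup(S) = 5.

5


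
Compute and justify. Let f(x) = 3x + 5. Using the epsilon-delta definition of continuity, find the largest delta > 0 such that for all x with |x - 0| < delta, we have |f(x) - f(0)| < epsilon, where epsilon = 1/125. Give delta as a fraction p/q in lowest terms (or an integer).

We compute f(0) = 3*(0) + 5 = 5.
|f(x) - f(0)| = |3x + 5 - (5)| = |3(x - 0)| = 3|x - 0|.
We need 3|x - 0| < 1/125, i.e. |x - 0| < 1/125 / 3 = 1/375.
So any delta <= 1/375 works. Conversely, if delta > 1/375, then x = 0 + 1/375 satisfies |x - 0| = 1/375 < delta but |f(x) - f(0)| = 3 * 1/375 = 1/125, which is not < 1/125; so no larger delta works.
Hence the largest such delta is 1/375.

1/375


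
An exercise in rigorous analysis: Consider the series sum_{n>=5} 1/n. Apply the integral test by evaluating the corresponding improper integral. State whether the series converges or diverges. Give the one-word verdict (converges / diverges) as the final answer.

Let f(x) = 1/x. Then f is positive, continuous, and decreasing on [5, infinity), so the integral test applies.
Compute the improper integral int_{5}^infinity f(x) dx:
  antiderivative F(x) = log(x).
  As x -> infinity, log(x) -> infinity.
  So int = infinity - log(5) = infinity. By the integral test, the series diverges.

diverges


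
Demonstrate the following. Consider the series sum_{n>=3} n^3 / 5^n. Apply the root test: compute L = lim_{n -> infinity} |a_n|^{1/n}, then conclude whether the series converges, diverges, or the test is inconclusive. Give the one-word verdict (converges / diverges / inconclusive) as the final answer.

Let a_n denote the general term. Form |a_n|^(1/n) and simplify:
|a_n|^(1/n) = n^(3/n)/5
Take the limit as n -> infinity: L = 1/5.
Since L = 1/5 < 1, the root test implies convergence.

converges


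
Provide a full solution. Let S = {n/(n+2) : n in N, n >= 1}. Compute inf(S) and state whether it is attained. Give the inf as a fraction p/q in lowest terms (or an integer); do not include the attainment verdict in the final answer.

Analysis:
- Values: 1/3, 1/2, 3/5, 2/3, ... strictly increasing.
- Minimum is 1/3 (n=1); inf = 1/3 (attained).
- n/(n+2) = 1 - 2/(n+2) -> 1 from below as n -> infinity, and never equals 1.
- So sup = 1 (not attained).
Conclusion: inf(S) = 1/3, attained in S.

1/3


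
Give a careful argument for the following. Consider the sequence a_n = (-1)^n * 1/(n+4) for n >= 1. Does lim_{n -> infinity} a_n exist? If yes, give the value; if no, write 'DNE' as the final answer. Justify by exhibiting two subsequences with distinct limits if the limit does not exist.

Examine the behaviour of a_n along subsequences.
Even-n subsequence a_{2k} = 1/(2k+4) -> 0. Odd-n subsequence a_{2k+1} = -1/(2k+5) -> 0. Both tend to 0, which suggests the limit is 0; verify directly.
|a_n - 0| = 1/(n+4) < 1/n for every n >= 1.
Given epsilon > 0, choose a positive integer N > 1/epsilon. Then for all n >= N, |a_n| < 1/n <= 1/N < epsilon.
So by the definition of the limit, lim a_n exists and equals 0.

0


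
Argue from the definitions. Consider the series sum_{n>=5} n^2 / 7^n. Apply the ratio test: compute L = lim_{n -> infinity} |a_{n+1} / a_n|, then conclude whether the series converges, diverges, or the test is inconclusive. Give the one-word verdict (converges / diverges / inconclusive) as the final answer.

Let a_n denote the general term. Form the ratio a_{n+1}/a_n and simplify:
a_{n+1}/a_n = (n + 1)^2/(7*n^2)
Take the limit as n -> infinity: L = 1/7.
Since L = 1/7 < 1, the ratio test implies the series converges.

converges


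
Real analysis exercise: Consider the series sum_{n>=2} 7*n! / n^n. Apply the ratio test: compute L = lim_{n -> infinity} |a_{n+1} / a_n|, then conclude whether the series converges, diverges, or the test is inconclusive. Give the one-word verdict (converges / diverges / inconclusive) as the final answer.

Let a_n denote the general term. Form the ratio a_{n+1}/a_n and simplify:
a_{n+1}/a_n = (n/(n + 1))^n
Take the limit as n -> infinity: L = exp(-1).
Since L = exp(-1) < 1, the ratio test implies the series converges.

converges


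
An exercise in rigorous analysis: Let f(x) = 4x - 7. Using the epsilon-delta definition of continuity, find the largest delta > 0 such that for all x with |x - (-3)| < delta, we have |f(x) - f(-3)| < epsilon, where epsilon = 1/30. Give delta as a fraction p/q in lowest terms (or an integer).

We compute f(-3) = 4*(-3) - 7 = -19.
|f(x) - f(-3)| = |4x - 7 - (-19)| = |4(x - (-3))| = 4|x - (-3)|.
We need 4|x - (-3)| < 1/30, i.e. |x - (-3)| < 1/30 / 4 = 1/120.
So any delta <= 1/120 works. Conversely, if delta > 1/120, then x = -3 + 1/120 satisfies |x - (-3)| = 1/120 < delta but |f(x) - f(-3)| = 4 * 1/120 = 1/30, which is not < 1/30; so no larger delta works.
Hence the largest such delta is 1/120.

1/120


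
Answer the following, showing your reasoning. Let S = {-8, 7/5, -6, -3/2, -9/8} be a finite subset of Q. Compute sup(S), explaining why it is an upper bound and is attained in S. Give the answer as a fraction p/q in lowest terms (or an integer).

S is finite, so sup(S) = max(S).
Sorted decreasing:
7/5, -9/8, -3/2, -6, -8
The extremum is 7/5.
For every x in S, x <= 7/5. And 7/5 is in S, so it is attained.
Therefore sup(S) = 7/5.

7/5


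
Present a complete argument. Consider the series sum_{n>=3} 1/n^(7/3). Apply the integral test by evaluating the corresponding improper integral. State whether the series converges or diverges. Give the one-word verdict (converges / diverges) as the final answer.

Let f(x) = x^(-7/3). Then f is positive, continuous, and decreasing on [3, infinity), so the integral test applies.
Compute the improper integral int_{3}^infinity f(x) dx:
  antiderivative F(x) = -3/(4*x^(4/3)).
  As x -> infinity, F(x) -> 0 (since p = 7/3 > 1).
  So int = F(infinity) - F(3) = 0 - (-3^(2/3)/12) = 3^(2/3)/12.
  Finite, so by the integral test, the series converges.

converges


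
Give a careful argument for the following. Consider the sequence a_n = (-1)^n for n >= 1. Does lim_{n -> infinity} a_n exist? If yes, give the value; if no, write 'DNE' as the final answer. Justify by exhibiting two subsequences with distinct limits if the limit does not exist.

Examine the behaviour of a_n along subsequences.
Even-n subsequence a_{2k} = 1 -> 1. Odd-n subsequence a_{2k+1} = -1 -> -1.
Since these two subsequential limits are 1 and -1, distinct, the full sequence cannot converge (a convergent sequence has all subsequences tending to the same limit). So lim a_n does not exist.

DNE


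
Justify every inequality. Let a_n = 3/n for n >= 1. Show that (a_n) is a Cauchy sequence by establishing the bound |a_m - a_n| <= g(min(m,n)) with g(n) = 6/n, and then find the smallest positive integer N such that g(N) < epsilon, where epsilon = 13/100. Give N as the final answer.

For any m, n >= 1, by the triangle inequality:
|a_m - a_n| = |3/m - 3/n| <= 3*1/m + 3*1/n <= 6/min(m,n).
So g(n) = 6/n bounds the Cauchy difference. Since g(n) -> 0, (a_n) is Cauchy.
Now solve g(N) < 13/100: 6/N < 13/100 <=> N > 6 / (13/100) = 600/13.
The smallest integer strictly greater than 600/13 is N = 47.
Check: g(47) = 6/47 = 6/47 < 13/100; g(46) = 3/23 >= 13/100. So N = 47.

47


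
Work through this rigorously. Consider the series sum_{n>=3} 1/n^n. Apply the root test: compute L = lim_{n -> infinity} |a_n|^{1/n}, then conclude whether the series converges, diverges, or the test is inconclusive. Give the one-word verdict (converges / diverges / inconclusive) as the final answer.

Let a_n denote the general term. Form |a_n|^(1/n) and simplify:
|a_n|^(1/n) = 1/n
Take the limit as n -> infinity: L = 0.
Since L = 0 < 1, the root test implies convergence.

converges


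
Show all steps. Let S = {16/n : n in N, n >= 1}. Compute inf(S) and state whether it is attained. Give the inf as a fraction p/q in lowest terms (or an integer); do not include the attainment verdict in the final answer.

Analysis:
- Values: 16, 8, 16/3, 4, ... strictly decreasing.
- The maximum is 16 (n=1); sup = 16 (attained).
- The set is bounded below by 0; 16/n -> 0 so 0 is the greatest lower bound.
- 0 is not in the set, so inf = 0 is not attained.
Conclusion: inf(S) = 0, not attained in S.

0


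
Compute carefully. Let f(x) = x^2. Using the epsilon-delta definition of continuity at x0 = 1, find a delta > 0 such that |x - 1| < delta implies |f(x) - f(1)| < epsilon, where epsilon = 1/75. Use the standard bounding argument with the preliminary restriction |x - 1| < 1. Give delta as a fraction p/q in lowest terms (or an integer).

Factor: |x^2 - (1)^2| = |x - 1| * |x + 1|.
Impose |x - 1| < 1 first. Then |x + 1| = |(x - 1) + 2*(1)| <= |x - 1| + 2*|1| < 1 + 2 = 3.
So |x^2 - (1)^2| < delta * 3.
We need delta * 3 <= 1/75, i.e. delta <= 1/75/3 = 1/225.
Since 1/225 < 1, this is tighter than 1; take delta = 1/225.
So delta = 1/225 works.

1/225


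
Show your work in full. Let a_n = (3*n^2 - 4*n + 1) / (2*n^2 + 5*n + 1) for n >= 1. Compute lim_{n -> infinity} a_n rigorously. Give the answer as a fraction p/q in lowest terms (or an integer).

Divide numerator and denominator by n^2, the highest power:
numerator / n^2 = 3 - 4/n + n^(-2)
denominator / n^2 = 2 + 5/n + n^(-2)
As n -> infinity, all terms of the form c/n^k (k >= 1) tend to 0.
So numerator / n^2 -> 3 and denominator / n^2 -> 2.
Therefore lim a_n = 3/2.

3/2


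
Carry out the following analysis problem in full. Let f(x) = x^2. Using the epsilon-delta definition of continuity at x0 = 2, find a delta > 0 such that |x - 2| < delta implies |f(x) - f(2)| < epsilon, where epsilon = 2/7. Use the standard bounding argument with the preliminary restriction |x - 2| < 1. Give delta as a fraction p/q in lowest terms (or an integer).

Factor: |x^2 - (2)^2| = |x - 2| * |x + 2|.
Impose |x - 2| < 1 first. Then |x + 2| = |(x - 2) + 2*(2)| <= |x - 2| + 2*|2| < 1 + 4 = 5.
So |x^2 - (2)^2| < delta * 5.
We need delta * 5 <= 2/7, i.e. delta <= 2/7/5 = 2/35.
Since 2/35 < 1, this is tighter than 1; take delta = 2/35.
So delta = 2/35 works.

2/35


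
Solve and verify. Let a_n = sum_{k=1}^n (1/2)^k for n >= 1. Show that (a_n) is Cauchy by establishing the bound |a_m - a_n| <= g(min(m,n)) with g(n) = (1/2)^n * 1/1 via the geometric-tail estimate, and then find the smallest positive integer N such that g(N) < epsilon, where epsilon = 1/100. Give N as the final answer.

For m > n >= 1: |a_m - a_n| = sum_{k=n+1}^m (1/2)^k < sum_{k=n+1}^infinity (1/2)^k = (1/2)^(n+1) / (1 - 1/2) = (1/2)^n * (1/2) * (2/1) = (1/2)^n * 1/1.
So g(n) = (1/2)^n / 1. Since g(n) -> 0, (a_n) is Cauchy.
Now solve g(N) < 1/100: (1/2)^N / 1 < 1/100 <=> 2^N > 1 / (1 * 1/100) = 100.
Check powers of 2: 2^6 = 64 <= 100, 2^7 = 128 > 100.
So the smallest such N is 7. Check: g(7) = 1/(1 * 128) = 1/128 < 1/100.

7


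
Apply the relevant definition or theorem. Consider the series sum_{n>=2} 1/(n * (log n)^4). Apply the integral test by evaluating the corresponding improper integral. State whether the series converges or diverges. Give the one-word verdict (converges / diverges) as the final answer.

Let f(x) = 1/(x*log(x)^4). Then f is positive, continuous, and decreasing on [2, infinity), so the integral test applies.
Compute the improper integral int_{2}^infinity f(x) dx:
  antiderivative F(x) = -1/(3*log(x)^3).
  F(x) -> 0 as x -> infinity.  int = 0 - F(2) = 1/(3*log(2)^3) < infinity. By the integral test, the series converges.

converges


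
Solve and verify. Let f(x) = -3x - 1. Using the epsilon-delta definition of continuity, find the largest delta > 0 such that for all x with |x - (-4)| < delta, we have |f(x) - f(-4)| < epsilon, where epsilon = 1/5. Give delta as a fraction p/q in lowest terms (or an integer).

We compute f(-4) = -3*(-4) - 1 = 11.
|f(x) - f(-4)| = |-3x - 1 - (11)| = |-3(x - (-4))| = 3|x - (-4)|.
We need 3|x - (-4)| < 1/5, i.e. |x - (-4)| < 1/5 / 3 = 1/15.
So any delta <= 1/15 works. Conversely, if delta > 1/15, then x = -4 + 1/15 satisfies |x - (-4)| = 1/15 < delta but |f(x) - f(-4)| = 3 * 1/15 = 1/5, which is not < 1/5; so no larger delta works.
Hence the largest such delta is 1/15.

1/15


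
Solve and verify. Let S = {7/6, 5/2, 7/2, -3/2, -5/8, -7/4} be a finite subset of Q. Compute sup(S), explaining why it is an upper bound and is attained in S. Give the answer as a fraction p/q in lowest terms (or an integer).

S is finite, so sup(S) = max(S).
Sorted decreasing:
7/2, 5/2, 7/6, -5/8, -3/2, -7/4
The extremum is 7/2.
For every x in S, x <= 7/2. And 7/2 is in S, so it is attained.
Therefore sup(S) = 7/2.

7/2


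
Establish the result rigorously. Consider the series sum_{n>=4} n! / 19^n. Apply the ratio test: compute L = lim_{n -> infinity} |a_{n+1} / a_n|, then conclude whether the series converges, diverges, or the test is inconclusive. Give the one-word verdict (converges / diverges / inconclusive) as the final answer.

Let a_n denote the general term. Form the ratio a_{n+1}/a_n and simplify:
a_{n+1}/a_n = n/19 + 1/19
Take the limit as n -> infinity: L = infinity.
Since L = infinity > 1 (or L = infinity), the ratio test implies the series diverges.

diverges


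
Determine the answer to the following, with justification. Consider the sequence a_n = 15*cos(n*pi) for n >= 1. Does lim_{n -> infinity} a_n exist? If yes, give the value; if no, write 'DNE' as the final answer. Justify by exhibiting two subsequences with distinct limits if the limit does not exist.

Examine the behaviour of a_n along subsequences.
cos(n*pi) = (-1)^n, so a_n = 15*(-1)^n. a_{2k} = 15 -> 15. a_{2k+1} = -15 -> -15.
Since these two subsequential limits are 15 and -15, distinct, the full sequence cannot converge (a convergent sequence has all subsequences tending to the same limit). So lim a_n does not exist.

DNE


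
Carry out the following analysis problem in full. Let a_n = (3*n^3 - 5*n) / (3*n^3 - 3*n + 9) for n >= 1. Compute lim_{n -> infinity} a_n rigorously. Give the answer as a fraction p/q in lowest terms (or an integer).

Divide numerator and denominator by n^3, the highest power:
numerator / n^3 = 3 - 5/n^2
denominator / n^3 = 3 - 3/n^2 + 9/n^3
As n -> infinity, all terms of the form c/n^k (k >= 1) tend to 0.
So numerator / n^3 -> 3 and denominator / n^3 -> 3.
Therefore lim a_n = 1.

1


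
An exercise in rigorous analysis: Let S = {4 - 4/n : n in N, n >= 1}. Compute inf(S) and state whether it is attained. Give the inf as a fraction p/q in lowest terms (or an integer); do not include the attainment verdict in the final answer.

Analysis:
- Values: 0, 2, 8/3, 3, ... strictly increasing.
- Minimum is 0 (n=1); inf = 0 (attained).
- 4 - 4/n -> 4 from below; sup = 4, not attained.
Conclusion: inf(S) = 0, attained in S.

0


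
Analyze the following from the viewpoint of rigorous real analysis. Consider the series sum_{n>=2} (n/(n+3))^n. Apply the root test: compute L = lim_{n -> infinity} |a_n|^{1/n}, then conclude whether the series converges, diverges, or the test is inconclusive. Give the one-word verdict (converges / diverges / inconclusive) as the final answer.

Let a_n denote the general term. Form |a_n|^(1/n) and simplify:
|a_n|^(1/n) = n/(n + 3)
Take the limit as n -> infinity: L = 1.
Since L = 1, the root test is inconclusive. (In fact a_n = (n/(n+3))^n -> e^(-3) != 0, so the nth-term test shows divergence; but the root test itself gives no conclusion.)

inconclusive


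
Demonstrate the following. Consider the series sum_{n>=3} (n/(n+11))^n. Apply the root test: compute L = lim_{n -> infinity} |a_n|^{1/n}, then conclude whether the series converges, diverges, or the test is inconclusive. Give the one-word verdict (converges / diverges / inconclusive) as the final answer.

Let a_n denote the general term. Form |a_n|^(1/n) and simplify:
|a_n|^(1/n) = n/(n + 11)
Take the limit as n -> infinity: L = 1.
Since L = 1, the root test is inconclusive. (In fact a_n = (n/(n+11))^n -> e^(-11) != 0, so the nth-term test shows divergence; but the root test itself gives no conclusion.)

inconclusive


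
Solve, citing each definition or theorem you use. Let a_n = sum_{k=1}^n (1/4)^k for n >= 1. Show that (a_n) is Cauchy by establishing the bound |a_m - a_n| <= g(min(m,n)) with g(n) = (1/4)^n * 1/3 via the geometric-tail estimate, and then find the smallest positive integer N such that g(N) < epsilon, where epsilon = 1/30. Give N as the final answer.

For m > n >= 1: |a_m - a_n| = sum_{k=n+1}^m (1/4)^k < sum_{k=n+1}^infinity (1/4)^k = (1/4)^(n+1) / (1 - 1/4) = (1/4)^n * (1/4) * (4/3) = (1/4)^n * 1/3.
So g(n) = (1/4)^n / 3. Since g(n) -> 0, (a_n) is Cauchy.
Now solve g(N) < 1/30: (1/4)^N / 3 < 1/30 <=> 4^N > 1 / (3 * 1/30) = 10.
Check powers of 4: 4^1 = 4 <= 10, 4^2 = 16 > 10.
So the smallest such N is 2. Check: g(2) = 1/(3 * 16) = 1/48 < 1/30.

2


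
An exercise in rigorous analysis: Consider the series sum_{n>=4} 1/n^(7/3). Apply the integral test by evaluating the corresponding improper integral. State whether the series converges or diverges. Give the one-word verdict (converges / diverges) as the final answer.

Let f(x) = x^(-7/3). Then f is positive, continuous, and decreasing on [4, infinity), so the integral test applies.
Compute the improper integral int_{4}^infinity f(x) dx:
  antiderivative F(x) = -3/(4*x^(4/3)).
  As x -> infinity, F(x) -> 0 (since p = 7/3 > 1).
  So int = F(infinity) - F(4) = 0 - (-3*2^(1/3)/32) = 3*2^(1/3)/32.
  Finite, so by the integral test, the series converges.

converges


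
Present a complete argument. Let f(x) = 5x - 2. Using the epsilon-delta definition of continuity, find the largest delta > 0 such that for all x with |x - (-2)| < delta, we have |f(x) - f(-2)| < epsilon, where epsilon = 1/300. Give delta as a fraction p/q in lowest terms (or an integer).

We compute f(-2) = 5*(-2) - 2 = -12.
|f(x) - f(-2)| = |5x - 2 - (-12)| = |5(x - (-2))| = 5|x - (-2)|.
We need 5|x - (-2)| < 1/300, i.e. |x - (-2)| < 1/300 / 5 = 1/1500.
So any delta <= 1/1500 works. Conversely, if delta > 1/1500, then x = -2 + 1/1500 satisfies |x - (-2)| = 1/1500 < delta but |f(x) - f(-2)| = 5 * 1/1500 = 1/300, which is not < 1/300; so no larger delta works.
Hence the largest such delta is 1/1500.

1/1500
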